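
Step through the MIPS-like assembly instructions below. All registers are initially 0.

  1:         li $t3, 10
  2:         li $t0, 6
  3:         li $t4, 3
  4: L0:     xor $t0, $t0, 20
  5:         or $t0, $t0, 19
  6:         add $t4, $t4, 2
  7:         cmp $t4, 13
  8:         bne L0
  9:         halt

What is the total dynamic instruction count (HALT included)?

29

after li $t3, 10: $t3=10
after li $t0, 6: $t0=6
after li $t4, 3: $t4=3
after xor $t0, $t0, 20: $t0=6^20=18
after or $t0, $t0, 19: $t0=18|19=19
after add $t4, $t4, 2: $t4=3+2=5
cmp $t4, 13  (cmp 5,13)
bne L0: taken
after xor $t0, $t0, 20: $t0=19^20=7
after or $t0, $t0, 19: $t0=7|19=23
after add $t4, $t4, 2: $t4=5+2=7
cmp $t4, 13  (cmp 7,13)
bne L0: taken
after xor $t0, $t0, 20: $t0=23^20=3
after or $t0, $t0, 19: $t0=3|19=19
after add $t4, $t4, 2: $t4=7+2=9
cmp $t4, 13  (cmp 9,13)
bne L0: taken
after xor $t0, $t0, 20: $t0=19^20=7
after or $t0, $t0, 19: $t0=7|19=23
after add $t4, $t4, 2: $t4=9+2=11
cmp $t4, 13  (cmp 11,13)
bne L0: taken
after xor $t0, $t0, 20: $t0=23^20=3
after or $t0, $t0, 19: $t0=3|19=19
after add $t4, $t4, 2: $t4=11+2=13
cmp $t4, 13  (cmp 13,13)
bne L0: not taken
halt.
Total executed instructions: 29.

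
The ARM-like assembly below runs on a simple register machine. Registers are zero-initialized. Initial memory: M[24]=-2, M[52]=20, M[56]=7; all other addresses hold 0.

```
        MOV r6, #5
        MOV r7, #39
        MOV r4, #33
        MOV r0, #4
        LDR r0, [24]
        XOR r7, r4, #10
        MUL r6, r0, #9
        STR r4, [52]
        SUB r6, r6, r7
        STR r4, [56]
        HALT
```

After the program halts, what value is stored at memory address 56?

r6=5
r7=39
r4=33
r0=4
r0=M[24]=-2
r7=33^10=43
r6=(-2)*9=-18
STR r4, [52] → M[52]=33
r6=(-18)-43=-61
STR r4, [56] → M[56]=33
halt.

33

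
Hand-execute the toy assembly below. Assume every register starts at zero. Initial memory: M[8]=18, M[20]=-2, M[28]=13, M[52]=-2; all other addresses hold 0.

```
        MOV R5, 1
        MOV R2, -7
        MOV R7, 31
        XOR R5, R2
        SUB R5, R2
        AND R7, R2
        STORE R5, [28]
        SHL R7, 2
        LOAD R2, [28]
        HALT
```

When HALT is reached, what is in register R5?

MOV R5, 1 → R5=1
MOV R2, -7 → R2=-7
MOV R7, 31 → R7=31
XOR R5, R2 → R5=1^(-7)=-8
SUB R5, R2 → R5=(-8)-(-7)=-1
AND R7, R2 → R7=31&(-7)=25
STORE R5, [28] → M[28]=-1
SHL R7, 2 → R7=25<<2=100
LOAD R2, [28] → R2=M[28]=-1
halt.

-1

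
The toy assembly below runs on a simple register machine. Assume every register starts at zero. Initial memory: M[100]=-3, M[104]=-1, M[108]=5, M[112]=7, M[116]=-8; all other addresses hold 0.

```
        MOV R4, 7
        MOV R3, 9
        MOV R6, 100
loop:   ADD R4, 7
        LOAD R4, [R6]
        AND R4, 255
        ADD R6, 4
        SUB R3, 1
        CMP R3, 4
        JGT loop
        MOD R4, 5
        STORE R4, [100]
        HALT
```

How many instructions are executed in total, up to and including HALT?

after MOV R4, 7: R4=7
after MOV R3, 9: R3=9
after MOV R6, 100: R6=100
after ADD R4, 7: R4=7+7=14
after LOAD R4, [R6]: R4=M[100]=-3
after AND R4, 255: R4=(-3)&255=253
after ADD R6, 4: R6=100+4=104
after SUB R3, 1: R3=9-1=8
CMP R3, 4  (cmp 8,4)
JGT loop: taken
after ADD R4, 7: R4=253+7=260
after LOAD R4, [R6]: R4=M[104]=-1
after AND R4, 255: R4=(-1)&255=255
after ADD R6, 4: R6=104+4=108
after SUB R3, 1: R3=8-1=7
CMP R3, 4  (cmp 7,4)
JGT loop: taken
after ADD R4, 7: R4=255+7=262
after LOAD R4, [R6]: R4=M[108]=5
after AND R4, 255: R4=5&255=5
after ADD R6, 4: R6=108+4=112
after SUB R3, 1: R3=7-1=6
CMP R3, 4  (cmp 6,4)
JGT loop: taken
after ADD R4, 7: R4=5+7=12
after LOAD R4, [R6]: R4=M[112]=7
after AND R4, 255: R4=7&255=7
after ADD R6, 4: R6=112+4=116
after SUB R3, 1: R3=6-1=5
CMP R3, 4  (cmp 5,4)
JGT loop: taken
after ADD R4, 7: R4=7+7=14
after LOAD R4, [R6]: R4=M[116]=-8
after AND R4, 255: R4=(-8)&255=248
after ADD R6, 4: R6=116+4=120
after SUB R3, 1: R3=5-1=4
CMP R3, 4  (cmp 4,4)
JGT loop: not taken
after MOD R4, 5: R4=248%5=3
STORE R4, [100] → M[100]=3
halt.
Total executed instructions: 41.

41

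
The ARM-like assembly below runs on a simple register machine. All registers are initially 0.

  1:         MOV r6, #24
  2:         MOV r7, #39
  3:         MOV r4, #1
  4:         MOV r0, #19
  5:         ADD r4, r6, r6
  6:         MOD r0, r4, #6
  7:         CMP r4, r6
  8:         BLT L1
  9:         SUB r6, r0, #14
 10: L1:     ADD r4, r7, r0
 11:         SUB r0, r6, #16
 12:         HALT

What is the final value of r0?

r6=24
r7=39
r4=1
r0=19
r4=24+24=48
r0=48%6=0
CMP r4, r6  (cmp 48,24)
BLT L1: not taken
r6=0-14=-14
r4=39+0=39
r0=(-14)-16=-30
halt.

-30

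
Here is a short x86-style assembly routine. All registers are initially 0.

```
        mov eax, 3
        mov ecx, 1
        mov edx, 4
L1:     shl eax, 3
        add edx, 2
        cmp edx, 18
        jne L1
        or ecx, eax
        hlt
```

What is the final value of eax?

mov eax, 3 → eax=3
mov ecx, 1 → ecx=1
mov edx, 4 → edx=4
shl eax, 3 → eax=3<<3=24
add edx, 2 → edx=4+2=6
cmp edx, 18  (cmp 6,18)
jne L1: taken
shl eax, 3 → eax=24<<3=192
add edx, 2 → edx=6+2=8
cmp edx, 18  (cmp 8,18)
jne L1: taken
shl eax, 3 → eax=192<<3=1536
add edx, 2 → edx=8+2=10
cmp edx, 18  (cmp 10,18)
jne L1: taken
shl eax, 3 → eax=1536<<3=12288
add edx, 2 → edx=10+2=12
cmp edx, 18  (cmp 12,18)
jne L1: taken
shl eax, 3 → eax=12288<<3=98304
add edx, 2 → edx=12+2=14
cmp edx, 18  (cmp 14,18)
jne L1: taken
shl eax, 3 → eax=98304<<3=786432
add edx, 2 → edx=14+2=16
cmp edx, 18  (cmp 16,18)
jne L1: taken
shl eax, 3 → eax=786432<<3=6291456
add edx, 2 → edx=16+2=18
cmp edx, 18  (cmp 18,18)
jne L1: not taken
or ecx, eax → ecx=1|6291456=6291457
halt.

6291456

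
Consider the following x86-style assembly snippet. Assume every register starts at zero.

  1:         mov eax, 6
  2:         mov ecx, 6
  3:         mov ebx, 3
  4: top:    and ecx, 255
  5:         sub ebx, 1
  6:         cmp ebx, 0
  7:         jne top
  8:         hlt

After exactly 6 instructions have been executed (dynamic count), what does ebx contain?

2

after mov eax, 6: eax=6
after mov ecx, 6: ecx=6
after mov ebx, 3: ebx=3
after and ecx, 255: ecx=6&255=6
after sub ebx, 1: ebx=3-1=2
cmp ebx, 0  (cmp 2,0)
After step 6: ebx = 2.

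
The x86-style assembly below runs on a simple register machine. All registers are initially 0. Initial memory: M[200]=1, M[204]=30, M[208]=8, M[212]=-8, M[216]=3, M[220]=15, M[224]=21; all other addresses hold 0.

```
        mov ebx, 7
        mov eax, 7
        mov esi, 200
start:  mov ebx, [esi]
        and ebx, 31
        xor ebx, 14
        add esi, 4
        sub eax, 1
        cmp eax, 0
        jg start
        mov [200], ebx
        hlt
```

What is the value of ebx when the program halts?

27

ebx=7
eax=7
esi=200
ebx=M[200]=1
ebx=1&31=1
ebx=1^14=15
esi=200+4=204
eax=7-1=6
cmp eax, 0  (cmp 6,0)
jg start: taken
ebx=M[204]=30
ebx=30&31=30
ebx=30^14=16
esi=204+4=208
eax=6-1=5
cmp eax, 0  (cmp 5,0)
jg start: taken
ebx=M[208]=8
ebx=8&31=8
ebx=8^14=6
esi=208+4=212
eax=5-1=4
cmp eax, 0  (cmp 4,0)
jg start: taken
ebx=M[212]=-8
ebx=(-8)&31=24
ebx=24^14=22
esi=212+4=216
eax=4-1=3
cmp eax, 0  (cmp 3,0)
jg start: taken
ebx=M[216]=3
ebx=3&31=3
ebx=3^14=13
esi=216+4=220
eax=3-1=2
cmp eax, 0  (cmp 2,0)
jg start: taken
ebx=M[220]=15
ebx=15&31=15
ebx=15^14=1
esi=220+4=224
eax=2-1=1
cmp eax, 0  (cmp 1,0)
jg start: taken
ebx=M[224]=21
ebx=21&31=21
ebx=21^14=27
esi=224+4=228
eax=1-1=0
cmp eax, 0  (cmp 0,0)
jg start: not taken
mov [200], ebx → M[200]=27
halt.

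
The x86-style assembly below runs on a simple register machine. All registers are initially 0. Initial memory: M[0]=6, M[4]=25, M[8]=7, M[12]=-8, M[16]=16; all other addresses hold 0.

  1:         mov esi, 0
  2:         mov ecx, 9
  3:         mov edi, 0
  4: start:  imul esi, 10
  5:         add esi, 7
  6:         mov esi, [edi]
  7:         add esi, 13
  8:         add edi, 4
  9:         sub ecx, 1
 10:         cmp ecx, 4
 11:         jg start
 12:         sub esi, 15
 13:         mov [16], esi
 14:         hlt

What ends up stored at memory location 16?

14

after mov esi, 0: esi=0
after mov ecx, 9: ecx=9
after mov edi, 0: edi=0
after imul esi, 10: esi=0*10=0
after add esi, 7: esi=0+7=7
after mov esi, [edi]: esi=M[0]=6
after add esi, 13: esi=6+13=19
after add edi, 4: edi=0+4=4
after sub ecx, 1: ecx=9-1=8
cmp ecx, 4  (cmp 8,4)
jg start: taken
after imul esi, 10: esi=19*10=190
after add esi, 7: esi=190+7=197
after mov esi, [edi]: esi=M[4]=25
after add esi, 13: esi=25+13=38
after add edi, 4: edi=4+4=8
after sub ecx, 1: ecx=8-1=7
cmp ecx, 4  (cmp 7,4)
jg start: taken
after imul esi, 10: esi=38*10=380
after add esi, 7: esi=380+7=387
after mov esi, [edi]: esi=M[8]=7
after add esi, 13: esi=7+13=20
after add edi, 4: edi=8+4=12
after sub ecx, 1: ecx=7-1=6
cmp ecx, 4  (cmp 6,4)
jg start: taken
after imul esi, 10: esi=20*10=200
after add esi, 7: esi=200+7=207
after mov esi, [edi]: esi=M[12]=-8
after add esi, 13: esi=(-8)+13=5
after add edi, 4: edi=12+4=16
after sub ecx, 1: ecx=6-1=5
cmp ecx, 4  (cmp 5,4)
jg start: taken
after imul esi, 10: esi=5*10=50
after add esi, 7: esi=50+7=57
after mov esi, [edi]: esi=M[16]=16
after add esi, 13: esi=16+13=29
after add edi, 4: edi=16+4=20
after sub ecx, 1: ecx=5-1=4
cmp ecx, 4  (cmp 4,4)
jg start: not taken
after sub esi, 15: esi=29-15=14
mov [16], esi → M[16]=14
halt.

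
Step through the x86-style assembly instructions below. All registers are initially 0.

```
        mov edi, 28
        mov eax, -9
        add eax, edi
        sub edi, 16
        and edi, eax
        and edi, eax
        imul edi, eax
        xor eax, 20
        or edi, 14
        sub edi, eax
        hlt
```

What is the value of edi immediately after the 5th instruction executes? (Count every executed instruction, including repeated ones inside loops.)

after mov edi, 28: edi=28
after mov eax, -9: eax=-9
after add eax, edi: eax=(-9)+28=19
after sub edi, 16: edi=28-16=12
after and edi, eax: edi=12&19=0
After step 5: edi = 0.

0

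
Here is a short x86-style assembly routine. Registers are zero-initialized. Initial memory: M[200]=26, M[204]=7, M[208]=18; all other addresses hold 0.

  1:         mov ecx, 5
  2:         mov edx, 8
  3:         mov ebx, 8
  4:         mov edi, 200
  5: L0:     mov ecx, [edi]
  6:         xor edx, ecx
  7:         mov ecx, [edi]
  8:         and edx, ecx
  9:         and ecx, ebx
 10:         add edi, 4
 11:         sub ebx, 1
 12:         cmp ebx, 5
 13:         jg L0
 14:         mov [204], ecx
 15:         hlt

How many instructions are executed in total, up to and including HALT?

33

mov ecx, 5 → ecx=5
mov edx, 8 → edx=8
mov ebx, 8 → ebx=8
mov edi, 200 → edi=200
mov ecx, [edi] → ecx=M[200]=26
xor edx, ecx → edx=8^26=18
mov ecx, [edi] → ecx=M[200]=26
and edx, ecx → edx=18&26=18
and ecx, ebx → ecx=26&8=8
add edi, 4 → edi=200+4=204
sub ebx, 1 → ebx=8-1=7
cmp ebx, 5  (cmp 7,5)
jg L0: taken
mov ecx, [edi] → ecx=M[204]=7
xor edx, ecx → edx=18^7=21
mov ecx, [edi] → ecx=M[204]=7
and edx, ecx → edx=21&7=5
and ecx, ebx → ecx=7&7=7
add edi, 4 → edi=204+4=208
sub ebx, 1 → ebx=7-1=6
cmp ebx, 5  (cmp 6,5)
jg L0: taken
mov ecx, [edi] → ecx=M[208]=18
xor edx, ecx → edx=5^18=23
mov ecx, [edi] → ecx=M[208]=18
and edx, ecx → edx=23&18=18
and ecx, ebx → ecx=18&6=2
add edi, 4 → edi=208+4=212
sub ebx, 1 → ebx=6-1=5
cmp ebx, 5  (cmp 5,5)
jg L0: not taken
mov [204], ecx → M[204]=2
halt.
Total executed instructions: 33.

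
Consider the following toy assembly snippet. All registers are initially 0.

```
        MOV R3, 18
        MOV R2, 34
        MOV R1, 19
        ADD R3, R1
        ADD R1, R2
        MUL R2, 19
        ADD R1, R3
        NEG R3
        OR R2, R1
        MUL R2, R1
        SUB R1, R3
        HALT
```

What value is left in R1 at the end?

127

R3=18
R2=34
R1=19
R3=18+19=37
R1=19+34=53
R2=34*19=646
R1=53+37=90
R3=-(37)=-37
R2=646|90=734
R2=734*90=66060
R1=90-(-37)=127
halt.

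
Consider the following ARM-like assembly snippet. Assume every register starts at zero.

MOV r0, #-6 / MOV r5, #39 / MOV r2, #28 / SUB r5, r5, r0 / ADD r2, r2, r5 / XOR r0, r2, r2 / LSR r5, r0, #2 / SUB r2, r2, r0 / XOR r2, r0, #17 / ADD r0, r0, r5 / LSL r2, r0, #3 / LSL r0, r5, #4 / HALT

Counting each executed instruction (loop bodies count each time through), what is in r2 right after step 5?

73

r0=-6
r5=39
r2=28
r5=39-(-6)=45
r2=28+45=73
After step 5: r2 = 73.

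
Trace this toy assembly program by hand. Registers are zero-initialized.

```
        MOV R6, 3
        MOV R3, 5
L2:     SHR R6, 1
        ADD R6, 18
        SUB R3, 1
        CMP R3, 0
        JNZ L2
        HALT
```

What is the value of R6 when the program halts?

34

MOV R6, 3 → R6=3
MOV R3, 5 → R3=5
SHR R6, 1 → R6=3>>1=1
ADD R6, 18 → R6=1+18=19
SUB R3, 1 → R3=5-1=4
CMP R3, 0  (cmp 4,0)
JNZ L2: taken
SHR R6, 1 → R6=19>>1=9
ADD R6, 18 → R6=9+18=27
SUB R3, 1 → R3=4-1=3
CMP R3, 0  (cmp 3,0)
JNZ L2: taken
SHR R6, 1 → R6=27>>1=13
ADD R6, 18 → R6=13+18=31
SUB R3, 1 → R3=3-1=2
CMP R3, 0  (cmp 2,0)
JNZ L2: taken
SHR R6, 1 → R6=31>>1=15
ADD R6, 18 → R6=15+18=33
SUB R3, 1 → R3=2-1=1
CMP R3, 0  (cmp 1,0)
JNZ L2: taken
SHR R6, 1 → R6=33>>1=16
ADD R6, 18 → R6=16+18=34
SUB R3, 1 → R3=1-1=0
CMP R3, 0  (cmp 0,0)
JNZ L2: not taken
halt.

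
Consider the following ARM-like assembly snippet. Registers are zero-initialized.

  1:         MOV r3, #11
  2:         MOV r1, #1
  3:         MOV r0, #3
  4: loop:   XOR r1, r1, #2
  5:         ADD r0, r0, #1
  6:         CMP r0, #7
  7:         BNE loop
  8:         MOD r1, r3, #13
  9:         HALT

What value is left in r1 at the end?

after MOV r3, #11: r3=11
after MOV r1, #1: r1=1
after MOV r0, #3: r0=3
after XOR r1, r1, #2: r1=1^2=3
after ADD r0, r0, #1: r0=3+1=4
CMP r0, #7  (cmp 4,7)
BNE loop: taken
after XOR r1, r1, #2: r1=3^2=1
after ADD r0, r0, #1: r0=4+1=5
CMP r0, #7  (cmp 5,7)
BNE loop: taken
after XOR r1, r1, #2: r1=1^2=3
after ADD r0, r0, #1: r0=5+1=6
CMP r0, #7  (cmp 6,7)
BNE loop: taken
after XOR r1, r1, #2: r1=3^2=1
after ADD r0, r0, #1: r0=6+1=7
CMP r0, #7  (cmp 7,7)
BNE loop: not taken
after MOD r1, r3, #13: r1=11%13=11
halt.

11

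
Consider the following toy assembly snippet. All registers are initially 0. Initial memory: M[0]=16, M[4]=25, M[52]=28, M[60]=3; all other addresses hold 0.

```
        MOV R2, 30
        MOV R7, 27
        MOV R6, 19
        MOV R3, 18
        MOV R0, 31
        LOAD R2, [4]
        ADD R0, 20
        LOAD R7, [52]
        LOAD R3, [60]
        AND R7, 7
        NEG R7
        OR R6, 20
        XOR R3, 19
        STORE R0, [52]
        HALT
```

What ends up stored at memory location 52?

51

R2=30
R7=27
R6=19
R3=18
R0=31
R2=M[4]=25
R0=31+20=51
R7=M[52]=28
R3=M[60]=3
R7=28&7=4
R7=-(4)=-4
R6=19|20=23
R3=3^19=16
STORE R0, [52] → M[52]=51
halt.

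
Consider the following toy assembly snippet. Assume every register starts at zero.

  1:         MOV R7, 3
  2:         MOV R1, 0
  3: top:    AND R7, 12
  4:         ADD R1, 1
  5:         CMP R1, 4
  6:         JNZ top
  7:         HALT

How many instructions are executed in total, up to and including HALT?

MOV R7, 3 → R7=3
MOV R1, 0 → R1=0
AND R7, 12 → R7=3&12=0
ADD R1, 1 → R1=0+1=1
CMP R1, 4  (cmp 1,4)
JNZ top: taken
AND R7, 12 → R7=0&12=0
ADD R1, 1 → R1=1+1=2
CMP R1, 4  (cmp 2,4)
JNZ top: taken
AND R7, 12 → R7=0&12=0
ADD R1, 1 → R1=2+1=3
CMP R1, 4  (cmp 3,4)
JNZ top: taken
AND R7, 12 → R7=0&12=0
ADD R1, 1 → R1=3+1=4
CMP R1, 4  (cmp 4,4)
JNZ top: not taken
halt.
Total executed instructions: 19.

19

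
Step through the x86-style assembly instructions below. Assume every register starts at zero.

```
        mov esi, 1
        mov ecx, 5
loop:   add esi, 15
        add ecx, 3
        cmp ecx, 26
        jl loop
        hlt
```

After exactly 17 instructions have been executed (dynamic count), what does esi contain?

61

esi=1
ecx=5
esi=1+15=16
ecx=5+3=8
cmp ecx, 26  (cmp 8,26)
jl loop: taken
esi=16+15=31
ecx=8+3=11
cmp ecx, 26  (cmp 11,26)
jl loop: taken
esi=31+15=46
ecx=11+3=14
cmp ecx, 26  (cmp 14,26)
jl loop: taken
esi=46+15=61
ecx=14+3=17
cmp ecx, 26  (cmp 17,26)
After step 17: esi = 61.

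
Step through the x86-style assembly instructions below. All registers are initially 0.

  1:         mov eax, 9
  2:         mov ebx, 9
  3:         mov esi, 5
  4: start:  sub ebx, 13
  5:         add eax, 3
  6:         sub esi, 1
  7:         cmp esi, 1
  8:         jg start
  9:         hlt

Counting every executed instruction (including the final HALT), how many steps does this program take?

mov eax, 9 → eax=9
mov ebx, 9 → ebx=9
mov esi, 5 → esi=5
sub ebx, 13 → ebx=9-13=-4
add eax, 3 → eax=9+3=12
sub esi, 1 → esi=5-1=4
cmp esi, 1  (cmp 4,1)
jg start: taken
sub ebx, 13 → ebx=(-4)-13=-17
add eax, 3 → eax=12+3=15
sub esi, 1 → esi=4-1=3
cmp esi, 1  (cmp 3,1)
jg start: taken
sub ebx, 13 → ebx=(-17)-13=-30
add eax, 3 → eax=15+3=18
sub esi, 1 → esi=3-1=2
cmp esi, 1  (cmp 2,1)
jg start: taken
sub ebx, 13 → ebx=(-30)-13=-43
add eax, 3 → eax=18+3=21
sub esi, 1 → esi=2-1=1
cmp esi, 1  (cmp 1,1)
jg start: not taken
halt.
Total executed instructions: 24.

24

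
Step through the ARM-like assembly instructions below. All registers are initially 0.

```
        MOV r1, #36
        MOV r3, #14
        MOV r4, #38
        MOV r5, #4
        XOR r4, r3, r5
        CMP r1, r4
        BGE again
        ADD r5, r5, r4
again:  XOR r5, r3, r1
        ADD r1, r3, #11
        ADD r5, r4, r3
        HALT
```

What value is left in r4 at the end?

r1=36
r3=14
r4=38
r5=4
r4=14^4=10
CMP r1, r4  (cmp 36,10)
BGE again: taken
r5=14^36=42
r1=14+11=25
r5=10+14=24
halt.

10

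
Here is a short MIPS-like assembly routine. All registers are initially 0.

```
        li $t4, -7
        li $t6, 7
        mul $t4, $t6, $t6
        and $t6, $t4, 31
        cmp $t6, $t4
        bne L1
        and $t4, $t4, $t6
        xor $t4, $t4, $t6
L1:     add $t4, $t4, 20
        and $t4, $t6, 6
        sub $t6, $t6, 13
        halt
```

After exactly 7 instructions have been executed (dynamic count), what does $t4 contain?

li $t4, -7 → $t4=-7
li $t6, 7 → $t6=7
mul $t4, $t6, $t6 → $t4=7*7=49
and $t6, $t4, 31 → $t6=49&31=17
cmp $t6, $t4  (cmp 17,49)
bne L1: taken
add $t4, $t4, 20 → $t4=49+20=69
After step 7: $t4 = 69.

69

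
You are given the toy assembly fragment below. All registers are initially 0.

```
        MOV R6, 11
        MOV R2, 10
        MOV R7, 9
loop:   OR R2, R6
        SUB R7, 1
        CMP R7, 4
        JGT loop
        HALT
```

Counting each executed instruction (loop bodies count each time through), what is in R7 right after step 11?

7

R6=11
R2=10
R7=9
R2=10|11=11
R7=9-1=8
CMP R7, 4  (cmp 8,4)
JGT loop: taken
R2=11|11=11
R7=8-1=7
CMP R7, 4  (cmp 7,4)
JGT loop: taken
After step 11: R7 = 7.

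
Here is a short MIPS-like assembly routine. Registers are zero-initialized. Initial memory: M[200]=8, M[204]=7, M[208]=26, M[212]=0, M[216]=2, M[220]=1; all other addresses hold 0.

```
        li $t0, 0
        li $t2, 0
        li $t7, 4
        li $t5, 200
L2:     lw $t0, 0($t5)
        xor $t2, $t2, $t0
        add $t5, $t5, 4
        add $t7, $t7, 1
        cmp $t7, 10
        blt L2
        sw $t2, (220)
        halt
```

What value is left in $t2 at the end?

22

li $t0, 0 → $t0=0
li $t2, 0 → $t2=0
li $t7, 4 → $t7=4
li $t5, 200 → $t5=200
lw $t0, 0($t5) → $t0=M[200]=8
xor $t2, $t2, $t0 → $t2=0^8=8
add $t5, $t5, 4 → $t5=200+4=204
add $t7, $t7, 1 → $t7=4+1=5
cmp $t7, 10  (cmp 5,10)
blt L2: taken
lw $t0, 0($t5) → $t0=M[204]=7
xor $t2, $t2, $t0 → $t2=8^7=15
add $t5, $t5, 4 → $t5=204+4=208
add $t7, $t7, 1 → $t7=5+1=6
cmp $t7, 10  (cmp 6,10)
blt L2: taken
lw $t0, 0($t5) → $t0=M[208]=26
xor $t2, $t2, $t0 → $t2=15^26=21
add $t5, $t5, 4 → $t5=208+4=212
add $t7, $t7, 1 → $t7=6+1=7
cmp $t7, 10  (cmp 7,10)
blt L2: taken
lw $t0, 0($t5) → $t0=M[212]=0
xor $t2, $t2, $t0 → $t2=21^0=21
add $t5, $t5, 4 → $t5=212+4=216
add $t7, $t7, 1 → $t7=7+1=8
cmp $t7, 10  (cmp 8,10)
blt L2: taken
lw $t0, 0($t5) → $t0=M[216]=2
xor $t2, $t2, $t0 → $t2=21^2=23
add $t5, $t5, 4 → $t5=216+4=220
add $t7, $t7, 1 → $t7=8+1=9
cmp $t7, 10  (cmp 9,10)
blt L2: taken
lw $t0, 0($t5) → $t0=M[220]=1
xor $t2, $t2, $t0 → $t2=23^1=22
add $t5, $t5, 4 → $t5=220+4=224
add $t7, $t7, 1 → $t7=9+1=10
cmp $t7, 10  (cmp 10,10)
blt L2: not taken
sw $t2, (220) → M[220]=22
halt.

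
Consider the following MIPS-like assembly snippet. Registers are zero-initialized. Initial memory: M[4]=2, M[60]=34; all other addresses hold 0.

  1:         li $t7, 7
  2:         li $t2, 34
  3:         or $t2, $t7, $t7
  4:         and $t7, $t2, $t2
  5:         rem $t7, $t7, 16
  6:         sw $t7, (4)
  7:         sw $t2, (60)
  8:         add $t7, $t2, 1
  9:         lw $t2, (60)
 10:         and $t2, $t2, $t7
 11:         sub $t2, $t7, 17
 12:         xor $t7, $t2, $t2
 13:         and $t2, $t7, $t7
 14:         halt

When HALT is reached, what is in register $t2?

li $t7, 7 → $t7=7
li $t2, 34 → $t2=34
or $t2, $t7, $t7 → $t2=7|7=7
and $t7, $t2, $t2 → $t7=7&7=7
rem $t7, $t7, 16 → $t7=7%16=7
sw $t7, (4) → M[4]=7
sw $t2, (60) → M[60]=7
add $t7, $t2, 1 → $t7=7+1=8
lw $t2, (60) → $t2=M[60]=7
and $t2, $t2, $t7 → $t2=7&8=0
sub $t2, $t7, 17 → $t2=8-17=-9
xor $t7, $t2, $t2 → $t7=(-9)^(-9)=0
and $t2, $t7, $t7 → $t2=0&0=0
halt.

0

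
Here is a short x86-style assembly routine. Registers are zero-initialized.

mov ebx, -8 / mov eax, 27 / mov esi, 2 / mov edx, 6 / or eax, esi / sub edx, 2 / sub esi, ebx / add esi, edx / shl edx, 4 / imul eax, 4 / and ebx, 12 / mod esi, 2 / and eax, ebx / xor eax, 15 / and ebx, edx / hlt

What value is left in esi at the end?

0

after mov ebx, -8: ebx=-8
after mov eax, 27: eax=27
after mov esi, 2: esi=2
after mov edx, 6: edx=6
after or eax, esi: eax=27|2=27
after sub edx, 2: edx=6-2=4
after sub esi, ebx: esi=2-(-8)=10
after add esi, edx: esi=10+4=14
after shl edx, 4: edx=4<<4=64
after imul eax, 4: eax=27*4=108
after and ebx, 12: ebx=(-8)&12=8
after mod esi, 2: esi=14%2=0
after and eax, ebx: eax=108&8=8
after xor eax, 15: eax=8^15=7
after and ebx, edx: ebx=8&64=0
halt.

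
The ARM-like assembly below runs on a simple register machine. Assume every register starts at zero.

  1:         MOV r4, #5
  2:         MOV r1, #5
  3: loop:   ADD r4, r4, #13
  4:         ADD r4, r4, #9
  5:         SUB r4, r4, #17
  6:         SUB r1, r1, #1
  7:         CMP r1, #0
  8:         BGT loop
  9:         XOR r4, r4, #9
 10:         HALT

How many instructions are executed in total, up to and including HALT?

34

MOV r4, #5 → r4=5
MOV r1, #5 → r1=5
ADD r4, r4, #13 → r4=5+13=18
ADD r4, r4, #9 → r4=18+9=27
SUB r4, r4, #17 → r4=27-17=10
SUB r1, r1, #1 → r1=5-1=4
CMP r1, #0  (cmp 4,0)
BGT loop: taken
ADD r4, r4, #13 → r4=10+13=23
ADD r4, r4, #9 → r4=23+9=32
SUB r4, r4, #17 → r4=32-17=15
SUB r1, r1, #1 → r1=4-1=3
CMP r1, #0  (cmp 3,0)
BGT loop: taken
ADD r4, r4, #13 → r4=15+13=28
ADD r4, r4, #9 → r4=28+9=37
SUB r4, r4, #17 → r4=37-17=20
SUB r1, r1, #1 → r1=3-1=2
CMP r1, #0  (cmp 2,0)
BGT loop: taken
ADD r4, r4, #13 → r4=20+13=33
ADD r4, r4, #9 → r4=33+9=42
SUB r4, r4, #17 → r4=42-17=25
SUB r1, r1, #1 → r1=2-1=1
CMP r1, #0  (cmp 1,0)
BGT loop: taken
ADD r4, r4, #13 → r4=25+13=38
ADD r4, r4, #9 → r4=38+9=47
SUB r4, r4, #17 → r4=47-17=30
SUB r1, r1, #1 → r1=1-1=0
CMP r1, #0  (cmp 0,0)
BGT loop: not taken
XOR r4, r4, #9 → r4=30^9=23
halt.
Total executed instructions: 34.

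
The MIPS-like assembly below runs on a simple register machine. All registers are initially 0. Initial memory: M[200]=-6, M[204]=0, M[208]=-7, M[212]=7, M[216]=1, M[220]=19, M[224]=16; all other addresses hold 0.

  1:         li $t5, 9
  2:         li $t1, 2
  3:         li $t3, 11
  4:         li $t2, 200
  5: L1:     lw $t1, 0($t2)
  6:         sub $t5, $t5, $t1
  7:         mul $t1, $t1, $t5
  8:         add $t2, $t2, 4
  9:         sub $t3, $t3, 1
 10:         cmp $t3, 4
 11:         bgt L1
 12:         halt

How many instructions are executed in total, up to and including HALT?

54

$t5=9
$t1=2
$t3=11
$t2=200
$t1=M[200]=-6
$t5=9-(-6)=15
$t1=(-6)*15=-90
$t2=200+4=204
$t3=11-1=10
cmp $t3, 4  (cmp 10,4)
bgt L1: taken
$t1=M[204]=0
$t5=15-0=15
$t1=0*15=0
$t2=204+4=208
$t3=10-1=9
cmp $t3, 4  (cmp 9,4)
bgt L1: taken
$t1=M[208]=-7
$t5=15-(-7)=22
$t1=(-7)*22=-154
$t2=208+4=212
$t3=9-1=8
cmp $t3, 4  (cmp 8,4)
bgt L1: taken
$t1=M[212]=7
$t5=22-7=15
$t1=7*15=105
$t2=212+4=216
$t3=8-1=7
cmp $t3, 4  (cmp 7,4)
bgt L1: taken
$t1=M[216]=1
$t5=15-1=14
$t1=1*14=14
$t2=216+4=220
$t3=7-1=6
cmp $t3, 4  (cmp 6,4)
bgt L1: taken
$t1=M[220]=19
$t5=14-19=-5
$t1=19*(-5)=-95
$t2=220+4=224
$t3=6-1=5
cmp $t3, 4  (cmp 5,4)
bgt L1: taken
$t1=M[224]=16
$t5=(-5)-16=-21
$t1=16*(-21)=-336
$t2=224+4=228
$t3=5-1=4
cmp $t3, 4  (cmp 4,4)
bgt L1: not taken
halt.
Total executed instructions: 54.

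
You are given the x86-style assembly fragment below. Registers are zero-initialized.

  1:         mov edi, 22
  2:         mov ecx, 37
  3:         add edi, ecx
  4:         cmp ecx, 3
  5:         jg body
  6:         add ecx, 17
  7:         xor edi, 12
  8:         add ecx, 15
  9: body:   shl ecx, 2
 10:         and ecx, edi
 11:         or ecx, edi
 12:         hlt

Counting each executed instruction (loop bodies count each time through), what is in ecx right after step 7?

mov edi, 22 → edi=22
mov ecx, 37 → ecx=37
add edi, ecx → edi=22+37=59
cmp ecx, 3  (cmp 37,3)
jg body: taken
shl ecx, 2 → ecx=37<<2=148
and ecx, edi → ecx=148&59=16
After step 7: ecx = 16.

16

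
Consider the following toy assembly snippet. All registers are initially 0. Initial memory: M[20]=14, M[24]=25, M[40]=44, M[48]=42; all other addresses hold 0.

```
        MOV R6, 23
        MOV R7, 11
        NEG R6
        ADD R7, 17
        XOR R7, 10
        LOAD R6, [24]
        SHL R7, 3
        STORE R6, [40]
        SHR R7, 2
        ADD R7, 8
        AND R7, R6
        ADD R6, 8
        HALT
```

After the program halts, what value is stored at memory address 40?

25

MOV R6, 23 → R6=23
MOV R7, 11 → R7=11
NEG R6 → R6=-(23)=-23
ADD R7, 17 → R7=11+17=28
XOR R7, 10 → R7=28^10=22
LOAD R6, [24] → R6=M[24]=25
SHL R7, 3 → R7=22<<3=176
STORE R6, [40] → M[40]=25
SHR R7, 2 → R7=176>>2=44
ADD R7, 8 → R7=44+8=52
AND R7, R6 → R7=52&25=16
ADD R6, 8 → R6=25+8=33
halt.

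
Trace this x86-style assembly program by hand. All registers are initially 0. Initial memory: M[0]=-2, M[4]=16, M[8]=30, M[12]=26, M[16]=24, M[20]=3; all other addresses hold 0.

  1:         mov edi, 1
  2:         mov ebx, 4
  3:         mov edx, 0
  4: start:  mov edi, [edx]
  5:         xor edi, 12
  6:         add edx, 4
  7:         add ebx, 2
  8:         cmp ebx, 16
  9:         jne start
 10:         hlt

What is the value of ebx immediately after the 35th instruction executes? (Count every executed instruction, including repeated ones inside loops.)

14

edi=1
ebx=4
edx=0
edi=M[0]=-2
edi=(-2)^12=-14
edx=0+4=4
ebx=4+2=6
cmp ebx, 16  (cmp 6,16)
jne start: taken
edi=M[4]=16
edi=16^12=28
edx=4+4=8
ebx=6+2=8
cmp ebx, 16  (cmp 8,16)
jne start: taken
edi=M[8]=30
edi=30^12=18
edx=8+4=12
ebx=8+2=10
cmp ebx, 16  (cmp 10,16)
jne start: taken
edi=M[12]=26
edi=26^12=22
edx=12+4=16
ebx=10+2=12
cmp ebx, 16  (cmp 12,16)
jne start: taken
edi=M[16]=24
edi=24^12=20
edx=16+4=20
ebx=12+2=14
cmp ebx, 16  (cmp 14,16)
jne start: taken
edi=M[20]=3
edi=3^12=15
After step 35: ebx = 14.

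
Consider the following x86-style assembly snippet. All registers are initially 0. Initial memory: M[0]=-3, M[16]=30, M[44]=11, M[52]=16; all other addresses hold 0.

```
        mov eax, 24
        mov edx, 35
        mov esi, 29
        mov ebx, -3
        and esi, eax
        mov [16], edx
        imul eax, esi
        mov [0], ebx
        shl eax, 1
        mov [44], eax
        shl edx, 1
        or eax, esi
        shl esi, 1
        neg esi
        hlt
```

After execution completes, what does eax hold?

1176

eax=24
edx=35
esi=29
ebx=-3
esi=29&24=24
mov [16], edx → M[16]=35
eax=24*24=576
mov [0], ebx → M[0]=-3
eax=576<<1=1152
mov [44], eax → M[44]=1152
edx=35<<1=70
eax=1152|24=1176
esi=24<<1=48
esi=-(48)=-48
halt.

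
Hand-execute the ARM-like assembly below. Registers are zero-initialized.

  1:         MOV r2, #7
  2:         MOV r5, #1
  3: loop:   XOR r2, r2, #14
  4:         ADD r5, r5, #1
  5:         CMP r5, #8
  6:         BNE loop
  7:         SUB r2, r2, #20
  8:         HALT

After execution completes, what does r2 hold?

r2=7
r5=1
r2=7^14=9
r5=1+1=2
CMP r5, #8  (cmp 2,8)
BNE loop: taken
r2=9^14=7
r5=2+1=3
CMP r5, #8  (cmp 3,8)
BNE loop: taken
r2=7^14=9
r5=3+1=4
CMP r5, #8  (cmp 4,8)
BNE loop: taken
r2=9^14=7
r5=4+1=5
CMP r5, #8  (cmp 5,8)
BNE loop: taken
r2=7^14=9
r5=5+1=6
CMP r5, #8  (cmp 6,8)
BNE loop: taken
r2=9^14=7
r5=6+1=7
CMP r5, #8  (cmp 7,8)
BNE loop: taken
r2=7^14=9
r5=7+1=8
CMP r5, #8  (cmp 8,8)
BNE loop: not taken
r2=9-20=-11
halt.

-11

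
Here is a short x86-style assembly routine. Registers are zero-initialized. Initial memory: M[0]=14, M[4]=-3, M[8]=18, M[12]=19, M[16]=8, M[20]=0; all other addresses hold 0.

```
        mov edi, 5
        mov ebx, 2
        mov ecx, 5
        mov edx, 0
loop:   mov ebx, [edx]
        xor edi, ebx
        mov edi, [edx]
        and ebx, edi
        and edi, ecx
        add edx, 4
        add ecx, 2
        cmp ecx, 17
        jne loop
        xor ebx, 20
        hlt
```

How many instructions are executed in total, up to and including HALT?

60

edi=5
ebx=2
ecx=5
edx=0
ebx=M[0]=14
edi=5^14=11
edi=M[0]=14
ebx=14&14=14
edi=14&5=4
edx=0+4=4
ecx=5+2=7
cmp ecx, 17  (cmp 7,17)
jne loop: taken
ebx=M[4]=-3
edi=4^(-3)=-7
edi=M[4]=-3
ebx=(-3)&(-3)=-3
edi=(-3)&7=5
edx=4+4=8
ecx=7+2=9
cmp ecx, 17  (cmp 9,17)
jne loop: taken
ebx=M[8]=18
edi=5^18=23
edi=M[8]=18
ebx=18&18=18
edi=18&9=0
edx=8+4=12
ecx=9+2=11
cmp ecx, 17  (cmp 11,17)
jne loop: taken
ebx=M[12]=19
edi=0^19=19
edi=M[12]=19
ebx=19&19=19
edi=19&11=3
edx=12+4=16
ecx=11+2=13
cmp ecx, 17  (cmp 13,17)
jne loop: taken
ebx=M[16]=8
edi=3^8=11
edi=M[16]=8
ebx=8&8=8
edi=8&13=8
edx=16+4=20
ecx=13+2=15
cmp ecx, 17  (cmp 15,17)
jne loop: taken
ebx=M[20]=0
edi=8^0=8
edi=M[20]=0
ebx=0&0=0
edi=0&15=0
edx=20+4=24
ecx=15+2=17
cmp ecx, 17  (cmp 17,17)
jne loop: not taken
ebx=0^20=20
halt.
Total executed instructions: 60.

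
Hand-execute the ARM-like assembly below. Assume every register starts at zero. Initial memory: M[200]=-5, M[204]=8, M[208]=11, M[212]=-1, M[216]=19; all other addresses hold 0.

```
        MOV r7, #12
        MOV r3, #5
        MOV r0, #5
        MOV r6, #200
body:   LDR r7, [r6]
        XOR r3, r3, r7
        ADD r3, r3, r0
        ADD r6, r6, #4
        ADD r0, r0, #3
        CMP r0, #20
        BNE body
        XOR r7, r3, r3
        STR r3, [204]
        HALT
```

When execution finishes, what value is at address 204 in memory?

r7=12
r3=5
r0=5
r6=200
r7=M[200]=-5
r3=5^(-5)=-2
r3=(-2)+5=3
r6=200+4=204
r0=5+3=8
CMP r0, #20  (cmp 8,20)
BNE body: taken
r7=M[204]=8
r3=3^8=11
r3=11+8=19
r6=204+4=208
r0=8+3=11
CMP r0, #20  (cmp 11,20)
BNE body: taken
r7=M[208]=11
r3=19^11=24
r3=24+11=35
r6=208+4=212
r0=11+3=14
CMP r0, #20  (cmp 14,20)
BNE body: taken
r7=M[212]=-1
r3=35^(-1)=-36
r3=(-36)+14=-22
r6=212+4=216
r0=14+3=17
CMP r0, #20  (cmp 17,20)
BNE body: taken
r7=M[216]=19
r3=(-22)^19=-7
r3=(-7)+17=10
r6=216+4=220
r0=17+3=20
CMP r0, #20  (cmp 20,20)
BNE body: not taken
r7=10^10=0
STR r3, [204] → M[204]=10
halt.

10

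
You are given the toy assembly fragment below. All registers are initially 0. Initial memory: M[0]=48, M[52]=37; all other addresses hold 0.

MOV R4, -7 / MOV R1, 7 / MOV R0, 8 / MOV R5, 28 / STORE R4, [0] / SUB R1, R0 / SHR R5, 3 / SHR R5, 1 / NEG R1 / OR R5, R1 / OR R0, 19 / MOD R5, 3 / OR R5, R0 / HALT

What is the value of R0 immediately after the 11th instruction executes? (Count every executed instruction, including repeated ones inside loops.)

27

R4=-7
R1=7
R0=8
R5=28
STORE R4, [0] → M[0]=-7
R1=7-8=-1
R5=28>>3=3
R5=3>>1=1
R1=-(-1)=1
R5=1|1=1
R0=8|19=27
After step 11: R0 = 27.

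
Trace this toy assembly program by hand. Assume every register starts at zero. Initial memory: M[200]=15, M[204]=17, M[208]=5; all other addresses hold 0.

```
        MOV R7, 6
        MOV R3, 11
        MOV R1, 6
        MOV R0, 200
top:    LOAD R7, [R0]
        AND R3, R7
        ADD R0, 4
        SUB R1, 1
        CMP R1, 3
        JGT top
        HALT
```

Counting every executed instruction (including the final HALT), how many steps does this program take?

23

R7=6
R3=11
R1=6
R0=200
R7=M[200]=15
R3=11&15=11
R0=200+4=204
R1=6-1=5
CMP R1, 3  (cmp 5,3)
JGT top: taken
R7=M[204]=17
R3=11&17=1
R0=204+4=208
R1=5-1=4
CMP R1, 3  (cmp 4,3)
JGT top: taken
R7=M[208]=5
R3=1&5=1
R0=208+4=212
R1=4-1=3
CMP R1, 3  (cmp 3,3)
JGT top: not taken
halt.
Total executed instructions: 23.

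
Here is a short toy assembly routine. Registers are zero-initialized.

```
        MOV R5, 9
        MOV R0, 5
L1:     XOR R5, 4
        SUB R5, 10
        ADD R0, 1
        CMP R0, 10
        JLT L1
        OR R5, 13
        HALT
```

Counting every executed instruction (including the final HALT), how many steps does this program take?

after MOV R5, 9: R5=9
after MOV R0, 5: R0=5
after XOR R5, 4: R5=9^4=13
after SUB R5, 10: R5=13-10=3
after ADD R0, 1: R0=5+1=6
CMP R0, 10  (cmp 6,10)
JLT L1: taken
after XOR R5, 4: R5=3^4=7
after SUB R5, 10: R5=7-10=-3
after ADD R0, 1: R0=6+1=7
CMP R0, 10  (cmp 7,10)
JLT L1: taken
after XOR R5, 4: R5=(-3)^4=-7
after SUB R5, 10: R5=(-7)-10=-17
after ADD R0, 1: R0=7+1=8
CMP R0, 10  (cmp 8,10)
JLT L1: taken
after XOR R5, 4: R5=(-17)^4=-21
after SUB R5, 10: R5=(-21)-10=-31
after ADD R0, 1: R0=8+1=9
CMP R0, 10  (cmp 9,10)
JLT L1: taken
after XOR R5, 4: R5=(-31)^4=-27
after SUB R5, 10: R5=(-27)-10=-37
after ADD R0, 1: R0=9+1=10
CMP R0, 10  (cmp 10,10)
JLT L1: not taken
after OR R5, 13: R5=(-37)|13=-33
halt.
Total executed instructions: 29.

29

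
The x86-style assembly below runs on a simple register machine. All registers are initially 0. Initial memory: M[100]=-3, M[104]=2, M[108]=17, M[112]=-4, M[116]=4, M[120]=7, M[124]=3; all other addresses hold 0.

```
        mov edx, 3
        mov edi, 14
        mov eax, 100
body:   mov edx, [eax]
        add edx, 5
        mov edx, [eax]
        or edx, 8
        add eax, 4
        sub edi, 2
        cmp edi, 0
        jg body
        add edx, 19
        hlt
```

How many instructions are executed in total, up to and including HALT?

after mov edx, 3: edx=3
after mov edi, 14: edi=14
after mov eax, 100: eax=100
after mov edx, [eax]: edx=M[100]=-3
after add edx, 5: edx=(-3)+5=2
after mov edx, [eax]: edx=M[100]=-3
after or edx, 8: edx=(-3)|8=-3
after add eax, 4: eax=100+4=104
after sub edi, 2: edi=14-2=12
cmp edi, 0  (cmp 12,0)
jg body: taken
after mov edx, [eax]: edx=M[104]=2
after add edx, 5: edx=2+5=7
after mov edx, [eax]: edx=M[104]=2
after or edx, 8: edx=2|8=10
after add eax, 4: eax=104+4=108
after sub edi, 2: edi=12-2=10
cmp edi, 0  (cmp 10,0)
jg body: taken
after mov edx, [eax]: edx=M[108]=17
after add edx, 5: edx=17+5=22
after mov edx, [eax]: edx=M[108]=17
after or edx, 8: edx=17|8=25
after add eax, 4: eax=108+4=112
after sub edi, 2: edi=10-2=8
cmp edi, 0  (cmp 8,0)
jg body: taken
after mov edx, [eax]: edx=M[112]=-4
after add edx, 5: edx=(-4)+5=1
after mov edx, [eax]: edx=M[112]=-4
after or edx, 8: edx=(-4)|8=-4
after add eax, 4: eax=112+4=116
after sub edi, 2: edi=8-2=6
cmp edi, 0  (cmp 6,0)
jg body: taken
after mov edx, [eax]: edx=M[116]=4
after add edx, 5: edx=4+5=9
after mov edx, [eax]: edx=M[116]=4
after or edx, 8: edx=4|8=12
after add eax, 4: eax=116+4=120
after sub edi, 2: edi=6-2=4
cmp edi, 0  (cmp 4,0)
jg body: taken
after mov edx, [eax]: edx=M[120]=7
after add edx, 5: edx=7+5=12
after mov edx, [eax]: edx=M[120]=7
after or edx, 8: edx=7|8=15
after add eax, 4: eax=120+4=124
after sub edi, 2: edi=4-2=2
cmp edi, 0  (cmp 2,0)
jg body: taken
after mov edx, [eax]: edx=M[124]=3
after add edx, 5: edx=3+5=8
after mov edx, [eax]: edx=M[124]=3
after or edx, 8: edx=3|8=11
after add eax, 4: eax=124+4=128
after sub edi, 2: edi=2-2=0
cmp edi, 0  (cmp 0,0)
jg body: not taken
after add edx, 19: edx=11+19=30
halt.
Total executed instructions: 61.

61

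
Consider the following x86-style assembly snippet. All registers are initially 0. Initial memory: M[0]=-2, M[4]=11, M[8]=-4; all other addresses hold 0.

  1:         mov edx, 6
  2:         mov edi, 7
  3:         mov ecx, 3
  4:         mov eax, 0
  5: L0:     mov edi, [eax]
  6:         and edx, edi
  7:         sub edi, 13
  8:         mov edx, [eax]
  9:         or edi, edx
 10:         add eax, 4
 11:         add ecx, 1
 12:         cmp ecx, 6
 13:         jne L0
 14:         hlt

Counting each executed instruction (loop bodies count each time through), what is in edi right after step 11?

-1

edx=6
edi=7
ecx=3
eax=0
edi=M[0]=-2
edx=6&(-2)=6
edi=(-2)-13=-15
edx=M[0]=-2
edi=(-15)|(-2)=-1
eax=0+4=4
ecx=3+1=4
After step 11: edi = -1.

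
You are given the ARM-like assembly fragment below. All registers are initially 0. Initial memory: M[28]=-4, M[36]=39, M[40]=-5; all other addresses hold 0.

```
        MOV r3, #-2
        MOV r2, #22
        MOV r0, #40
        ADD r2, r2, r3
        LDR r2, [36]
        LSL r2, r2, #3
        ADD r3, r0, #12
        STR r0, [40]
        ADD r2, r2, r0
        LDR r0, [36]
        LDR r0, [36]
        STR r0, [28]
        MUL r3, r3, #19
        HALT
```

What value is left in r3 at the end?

r3=-2
r2=22
r0=40
r2=22+(-2)=20
r2=M[36]=39
r2=39<<3=312
r3=40+12=52
STR r0, [40] → M[40]=40
r2=312+40=352
r0=M[36]=39
r0=M[36]=39
STR r0, [28] → M[28]=39
r3=52*19=988
halt.

988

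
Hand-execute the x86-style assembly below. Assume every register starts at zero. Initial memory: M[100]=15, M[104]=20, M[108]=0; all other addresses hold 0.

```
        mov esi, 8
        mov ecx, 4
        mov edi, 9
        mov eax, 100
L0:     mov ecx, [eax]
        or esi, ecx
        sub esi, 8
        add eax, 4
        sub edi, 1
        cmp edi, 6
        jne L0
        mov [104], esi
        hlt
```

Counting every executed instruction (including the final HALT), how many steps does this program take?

27

after mov esi, 8: esi=8
after mov ecx, 4: ecx=4
after mov edi, 9: edi=9
after mov eax, 100: eax=100
after mov ecx, [eax]: ecx=M[100]=15
after or esi, ecx: esi=8|15=15
after sub esi, 8: esi=15-8=7
after add eax, 4: eax=100+4=104
after sub edi, 1: edi=9-1=8
cmp edi, 6  (cmp 8,6)
jne L0: taken
after mov ecx, [eax]: ecx=M[104]=20
after or esi, ecx: esi=7|20=23
after sub esi, 8: esi=23-8=15
after add eax, 4: eax=104+4=108
after sub edi, 1: edi=8-1=7
cmp edi, 6  (cmp 7,6)
jne L0: taken
after mov ecx, [eax]: ecx=M[108]=0
after or esi, ecx: esi=15|0=15
after sub esi, 8: esi=15-8=7
after add eax, 4: eax=108+4=112
after sub edi, 1: edi=7-1=6
cmp edi, 6  (cmp 6,6)
jne L0: not taken
mov [104], esi → M[104]=7
halt.
Total executed instructions: 27.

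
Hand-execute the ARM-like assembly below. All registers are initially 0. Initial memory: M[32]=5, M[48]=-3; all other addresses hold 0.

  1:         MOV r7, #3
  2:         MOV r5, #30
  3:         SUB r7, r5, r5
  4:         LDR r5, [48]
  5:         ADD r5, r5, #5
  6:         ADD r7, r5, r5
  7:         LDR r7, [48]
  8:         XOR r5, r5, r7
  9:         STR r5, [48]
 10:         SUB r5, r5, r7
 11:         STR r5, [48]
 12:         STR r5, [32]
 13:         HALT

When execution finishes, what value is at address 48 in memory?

r7=3
r5=30
r7=30-30=0
r5=M[48]=-3
r5=(-3)+5=2
r7=2+2=4
r7=M[48]=-3
r5=2^(-3)=-1
STR r5, [48] → M[48]=-1
r5=(-1)-(-3)=2
STR r5, [48] → M[48]=2
STR r5, [32] → M[32]=2
halt.

2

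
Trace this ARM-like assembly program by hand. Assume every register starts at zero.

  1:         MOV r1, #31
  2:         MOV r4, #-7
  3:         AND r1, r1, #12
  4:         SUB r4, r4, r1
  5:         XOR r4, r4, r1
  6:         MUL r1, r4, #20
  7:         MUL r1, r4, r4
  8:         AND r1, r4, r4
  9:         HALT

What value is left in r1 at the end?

-31

MOV r1, #31 → r1=31
MOV r4, #-7 → r4=-7
AND r1, r1, #12 → r1=31&12=12
SUB r4, r4, r1 → r4=(-7)-12=-19
XOR r4, r4, r1 → r4=(-19)^12=-31
MUL r1, r4, #20 → r1=(-31)*20=-620
MUL r1, r4, r4 → r1=(-31)*(-31)=961
AND r1, r4, r4 → r1=(-31)&(-31)=-31
halt.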